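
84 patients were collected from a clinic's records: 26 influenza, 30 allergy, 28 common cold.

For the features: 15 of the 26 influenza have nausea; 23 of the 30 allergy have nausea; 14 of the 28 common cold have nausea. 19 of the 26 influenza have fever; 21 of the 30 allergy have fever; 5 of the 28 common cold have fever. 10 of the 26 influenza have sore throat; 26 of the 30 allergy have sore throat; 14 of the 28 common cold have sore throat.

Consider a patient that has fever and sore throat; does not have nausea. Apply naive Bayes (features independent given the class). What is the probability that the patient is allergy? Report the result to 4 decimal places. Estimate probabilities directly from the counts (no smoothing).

influenza: (26/84) × (11/26) × (19/26) × (10/26) ≈ 0.0368061
allergy: (30/84) × (7/30) × (21/30) × (26/30) ≈ 0.0505556
common cold: (28/84) × (14/28) × (5/28) × (14/28) ≈ 0.014881
P(allergy | x) = 0.0505556 / 0.1022427 ≈ 0.4945

0.4945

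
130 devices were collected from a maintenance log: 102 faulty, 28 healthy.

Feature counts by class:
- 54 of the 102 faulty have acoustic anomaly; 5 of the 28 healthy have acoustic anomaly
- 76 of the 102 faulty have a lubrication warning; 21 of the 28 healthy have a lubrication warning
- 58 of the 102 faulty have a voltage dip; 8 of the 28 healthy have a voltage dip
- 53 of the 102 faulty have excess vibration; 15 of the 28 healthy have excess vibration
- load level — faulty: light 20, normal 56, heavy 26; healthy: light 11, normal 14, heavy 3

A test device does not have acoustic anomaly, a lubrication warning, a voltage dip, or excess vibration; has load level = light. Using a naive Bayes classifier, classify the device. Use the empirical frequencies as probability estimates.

faulty: (102/130) × (48/102) × (26/102) × (44/102) × (49/102) × (20/102) ≈ 0.00382428
healthy: (28/130) × (23/28) × (7/28) × (20/28) × (13/28) × (11/28) ≈ 0.00576257
Highest score → healthy.

healthy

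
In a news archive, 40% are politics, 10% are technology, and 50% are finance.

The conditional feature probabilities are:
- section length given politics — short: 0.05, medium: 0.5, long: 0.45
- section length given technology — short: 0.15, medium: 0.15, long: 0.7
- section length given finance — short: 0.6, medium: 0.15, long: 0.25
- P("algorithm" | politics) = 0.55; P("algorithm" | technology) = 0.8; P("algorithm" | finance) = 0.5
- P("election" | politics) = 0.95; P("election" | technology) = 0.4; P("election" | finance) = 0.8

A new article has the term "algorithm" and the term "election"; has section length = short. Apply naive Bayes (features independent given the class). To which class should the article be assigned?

politics: 0.4 × 0.05 × 0.55 × 0.95 = 0.01045
technology: 0.1 × 0.15 × 0.8 × 0.4 = 0.0048
finance: 0.5 × 0.6 × 0.5 × 0.8 = 0.12
Highest score → finance.

finance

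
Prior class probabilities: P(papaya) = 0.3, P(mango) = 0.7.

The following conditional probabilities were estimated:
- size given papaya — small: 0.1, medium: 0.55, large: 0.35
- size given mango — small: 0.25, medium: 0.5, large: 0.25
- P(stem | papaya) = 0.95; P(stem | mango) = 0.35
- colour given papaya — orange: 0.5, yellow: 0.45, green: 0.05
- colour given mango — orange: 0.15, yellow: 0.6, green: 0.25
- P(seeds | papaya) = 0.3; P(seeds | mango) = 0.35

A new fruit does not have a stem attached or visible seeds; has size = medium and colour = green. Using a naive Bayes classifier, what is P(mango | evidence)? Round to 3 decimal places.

0.992

papaya: 0.3 × 0.55 × (1−0.95) × 0.05 × (1−0.3) = 0.00028875
mango: 0.7 × 0.5 × (1−0.35) × 0.25 × (1−0.35) = 0.03696875
P(mango | x) = 0.03696875 / 0.0372575 ≈ 0.992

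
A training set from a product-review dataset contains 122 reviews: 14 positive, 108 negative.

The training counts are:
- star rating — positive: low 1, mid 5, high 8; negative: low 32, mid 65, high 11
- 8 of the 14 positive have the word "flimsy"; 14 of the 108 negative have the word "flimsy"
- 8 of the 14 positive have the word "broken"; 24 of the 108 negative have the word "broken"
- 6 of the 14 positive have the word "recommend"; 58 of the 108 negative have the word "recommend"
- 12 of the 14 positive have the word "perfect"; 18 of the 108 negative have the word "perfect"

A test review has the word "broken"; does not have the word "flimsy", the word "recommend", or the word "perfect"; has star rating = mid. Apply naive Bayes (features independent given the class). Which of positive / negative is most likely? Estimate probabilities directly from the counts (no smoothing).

positive: (14/122) × (5/14) × (6/14) × (8/14) × (8/14) × (2/14) ≈ 0.000819331
negative: (108/122) × (65/108) × (94/108) × (24/108) × (50/108) × (90/108) ≈ 0.0397567
Highest score → negative.

negative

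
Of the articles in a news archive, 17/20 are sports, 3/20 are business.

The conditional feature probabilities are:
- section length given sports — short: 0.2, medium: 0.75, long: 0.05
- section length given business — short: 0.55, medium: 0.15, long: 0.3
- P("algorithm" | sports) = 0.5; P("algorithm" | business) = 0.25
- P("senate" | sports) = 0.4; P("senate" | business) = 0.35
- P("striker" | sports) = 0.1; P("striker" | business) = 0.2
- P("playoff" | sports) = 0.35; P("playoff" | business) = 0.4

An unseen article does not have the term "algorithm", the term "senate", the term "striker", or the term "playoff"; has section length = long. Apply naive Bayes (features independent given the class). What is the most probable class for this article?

sports: 0.85 × 0.05 × (1−0.5) × (1−0.4) × (1−0.1) × (1−0.35) = 0.00745875
business: 0.15 × 0.3 × (1−0.25) × (1−0.35) × (1−0.2) × (1−0.4) = 0.01053
Highest score → business.

business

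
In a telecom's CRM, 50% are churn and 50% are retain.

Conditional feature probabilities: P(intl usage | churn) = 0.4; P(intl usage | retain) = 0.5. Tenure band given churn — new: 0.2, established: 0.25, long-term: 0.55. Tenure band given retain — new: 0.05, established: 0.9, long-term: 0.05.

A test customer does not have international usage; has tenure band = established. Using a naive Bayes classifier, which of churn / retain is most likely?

churn: 0.5 × (1−0.4) × 0.25 = 0.075
retain: 0.5 × (1−0.5) × 0.9 = 0.225
Highest score → retain.

retain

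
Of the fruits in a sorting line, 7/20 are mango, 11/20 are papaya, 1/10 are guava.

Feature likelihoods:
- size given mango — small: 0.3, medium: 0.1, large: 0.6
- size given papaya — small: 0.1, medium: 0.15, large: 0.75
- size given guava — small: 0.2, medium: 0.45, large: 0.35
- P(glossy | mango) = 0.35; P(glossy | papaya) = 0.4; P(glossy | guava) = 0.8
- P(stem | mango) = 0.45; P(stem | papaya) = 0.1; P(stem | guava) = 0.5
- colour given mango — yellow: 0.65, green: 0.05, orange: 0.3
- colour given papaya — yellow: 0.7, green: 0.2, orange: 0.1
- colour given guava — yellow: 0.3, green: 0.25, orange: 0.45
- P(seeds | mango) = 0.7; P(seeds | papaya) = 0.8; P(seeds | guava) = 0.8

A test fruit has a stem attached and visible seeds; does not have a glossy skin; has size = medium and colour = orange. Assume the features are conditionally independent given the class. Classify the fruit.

mango: 0.35 × 0.1 × (1−0.35) × 0.45 × 0.3 × 0.7 = 0.002149875
papaya: 0.55 × 0.15 × (1−0.4) × 0.1 × 0.1 × 0.8 = 0.000396
guava: 0.1 × 0.45 × (1−0.8) × 0.5 × 0.45 × 0.8 = 0.00162
Highest score → mango.

mango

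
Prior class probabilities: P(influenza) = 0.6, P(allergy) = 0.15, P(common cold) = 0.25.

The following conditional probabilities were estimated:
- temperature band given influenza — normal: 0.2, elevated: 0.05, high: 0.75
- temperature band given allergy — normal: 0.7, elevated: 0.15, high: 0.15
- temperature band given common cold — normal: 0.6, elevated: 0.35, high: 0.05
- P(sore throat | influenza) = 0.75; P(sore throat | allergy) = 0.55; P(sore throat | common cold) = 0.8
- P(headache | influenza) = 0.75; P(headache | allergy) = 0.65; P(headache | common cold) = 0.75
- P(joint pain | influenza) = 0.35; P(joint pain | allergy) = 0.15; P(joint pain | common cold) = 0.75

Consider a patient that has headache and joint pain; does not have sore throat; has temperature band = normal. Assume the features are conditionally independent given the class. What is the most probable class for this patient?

influenza: 0.6 × 0.2 × (1−0.75) × 0.75 × 0.35 = 0.007875
allergy: 0.15 × 0.7 × (1−0.55) × 0.65 × 0.15 = 0.004606875
common cold: 0.25 × 0.6 × (1−0.8) × 0.75 × 0.75 = 0.016875
Highest score → common cold.

common cold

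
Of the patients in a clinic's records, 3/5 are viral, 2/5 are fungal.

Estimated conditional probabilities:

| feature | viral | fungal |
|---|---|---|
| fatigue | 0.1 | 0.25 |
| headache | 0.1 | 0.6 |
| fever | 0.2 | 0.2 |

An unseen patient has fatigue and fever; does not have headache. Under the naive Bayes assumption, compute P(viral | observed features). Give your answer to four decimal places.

0.5745

viral: 0.6 × 0.1 × (1−0.1) × 0.2 = 0.0108
fungal: 0.4 × 0.25 × (1−0.6) × 0.2 = 0.008
P(viral | x) = 0.0108 / 0.0188 ≈ 0.5745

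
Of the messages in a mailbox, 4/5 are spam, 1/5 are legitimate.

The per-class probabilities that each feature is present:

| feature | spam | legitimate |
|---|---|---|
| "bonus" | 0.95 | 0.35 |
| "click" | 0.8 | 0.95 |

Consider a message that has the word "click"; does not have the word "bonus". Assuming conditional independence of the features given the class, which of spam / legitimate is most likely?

spam: 0.8 × (1−0.95) × 0.8 = 0.032
legitimate: 0.2 × (1−0.35) × 0.95 = 0.1235
Highest score → legitimate.

legitimate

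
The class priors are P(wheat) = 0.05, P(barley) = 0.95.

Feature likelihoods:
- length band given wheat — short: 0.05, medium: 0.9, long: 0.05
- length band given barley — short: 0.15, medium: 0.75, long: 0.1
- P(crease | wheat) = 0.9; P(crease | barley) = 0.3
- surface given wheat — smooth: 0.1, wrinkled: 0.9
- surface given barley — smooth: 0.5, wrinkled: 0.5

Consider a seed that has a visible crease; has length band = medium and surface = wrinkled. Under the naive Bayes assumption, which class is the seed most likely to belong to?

barley

wheat: 0.05 × 0.9 × 0.9 × 0.9 = 0.03645
barley: 0.95 × 0.75 × 0.3 × 0.5 = 0.106875
Highest score → barley.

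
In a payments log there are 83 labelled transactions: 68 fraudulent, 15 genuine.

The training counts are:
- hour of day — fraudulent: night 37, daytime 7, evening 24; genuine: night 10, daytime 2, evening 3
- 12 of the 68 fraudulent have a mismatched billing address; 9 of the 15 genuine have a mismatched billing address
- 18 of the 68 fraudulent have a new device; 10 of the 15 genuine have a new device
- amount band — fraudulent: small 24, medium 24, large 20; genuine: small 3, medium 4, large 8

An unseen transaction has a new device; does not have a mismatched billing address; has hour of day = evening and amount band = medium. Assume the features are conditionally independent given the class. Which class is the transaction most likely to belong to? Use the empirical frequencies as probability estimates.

fraudulent: (68/83) × (24/68) × (56/68) × (18/68) × (24/68) ≈ 0.0222473
genuine: (15/83) × (3/15) × (6/15) × (10/15) × (4/15) ≈ 0.00257028
Highest score → fraudulent.

fraudulent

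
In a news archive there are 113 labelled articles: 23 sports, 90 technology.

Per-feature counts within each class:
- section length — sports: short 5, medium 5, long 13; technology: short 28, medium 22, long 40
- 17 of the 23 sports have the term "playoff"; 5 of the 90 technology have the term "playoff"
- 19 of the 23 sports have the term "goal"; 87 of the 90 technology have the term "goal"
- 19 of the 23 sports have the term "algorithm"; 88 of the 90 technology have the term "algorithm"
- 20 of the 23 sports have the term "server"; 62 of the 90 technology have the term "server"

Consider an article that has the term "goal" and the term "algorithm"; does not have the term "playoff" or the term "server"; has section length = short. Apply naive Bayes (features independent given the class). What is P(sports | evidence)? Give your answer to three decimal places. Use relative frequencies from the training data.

0.015

sports: (23/113) × (5/23) × (6/23) × (19/23) × (19/23) × (3/23) ≈ 0.00102745
technology: (90/113) × (28/90) × (85/90) × (87/90) × (88/90) × (28/90) ≈ 0.0688158
P(sports | x) = 0.00102745 / 0.06984325 ≈ 0.015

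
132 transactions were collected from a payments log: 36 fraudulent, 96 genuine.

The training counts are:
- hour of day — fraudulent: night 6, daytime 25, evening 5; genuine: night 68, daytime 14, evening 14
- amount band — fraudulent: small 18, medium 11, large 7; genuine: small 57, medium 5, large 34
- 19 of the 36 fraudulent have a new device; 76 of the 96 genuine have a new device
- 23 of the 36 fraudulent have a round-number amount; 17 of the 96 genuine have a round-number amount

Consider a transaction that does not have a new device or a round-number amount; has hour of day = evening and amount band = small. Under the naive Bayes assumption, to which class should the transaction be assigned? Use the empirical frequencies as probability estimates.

genuine

fraudulent: (36/132) × (5/36) × (18/36) × (17/36) × (13/36) ≈ 0.00322963
genuine: (96/132) × (14/96) × (57/96) × (20/96) × (79/96) ≈ 0.0107962
Highest score → genuine.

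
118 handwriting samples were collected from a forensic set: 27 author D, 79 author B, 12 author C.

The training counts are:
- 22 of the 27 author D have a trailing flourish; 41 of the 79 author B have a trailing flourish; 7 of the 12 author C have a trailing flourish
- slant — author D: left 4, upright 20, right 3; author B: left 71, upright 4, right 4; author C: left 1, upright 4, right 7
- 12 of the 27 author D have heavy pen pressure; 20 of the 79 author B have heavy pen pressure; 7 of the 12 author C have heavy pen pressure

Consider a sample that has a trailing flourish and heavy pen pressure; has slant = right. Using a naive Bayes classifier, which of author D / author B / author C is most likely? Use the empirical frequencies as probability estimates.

author D: (27/118) × (22/27) × (3/27) × (12/27) ≈ 0.00920695
author B: (79/118) × (41/79) × (4/79) × (20/79) ≈ 0.00445387
author C: (12/118) × (7/12) × (7/12) × (7/12) ≈ 0.020186
Highest score → author C.

author C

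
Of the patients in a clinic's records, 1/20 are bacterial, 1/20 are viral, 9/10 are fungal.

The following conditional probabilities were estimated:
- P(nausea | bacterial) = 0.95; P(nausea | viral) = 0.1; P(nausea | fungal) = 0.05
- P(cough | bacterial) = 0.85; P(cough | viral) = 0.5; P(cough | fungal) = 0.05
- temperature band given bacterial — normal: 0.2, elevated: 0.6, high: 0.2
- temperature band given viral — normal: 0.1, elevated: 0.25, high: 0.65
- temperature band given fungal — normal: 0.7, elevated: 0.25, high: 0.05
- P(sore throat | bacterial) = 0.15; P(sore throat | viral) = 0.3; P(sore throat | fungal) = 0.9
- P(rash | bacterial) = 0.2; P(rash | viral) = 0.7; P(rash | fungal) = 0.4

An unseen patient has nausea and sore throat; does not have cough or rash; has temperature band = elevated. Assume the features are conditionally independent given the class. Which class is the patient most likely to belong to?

bacterial: 0.05 × 0.95 × (1−0.85) × 0.6 × 0.15 × (1−0.2) = 0.000513
viral: 0.05 × 0.1 × (1−0.5) × 0.25 × 0.3 × (1−0.7) = 0.00005625
fungal: 0.9 × 0.05 × (1−0.05) × 0.25 × 0.9 × (1−0.4) = 0.00577125
Highest score → fungal.

fungal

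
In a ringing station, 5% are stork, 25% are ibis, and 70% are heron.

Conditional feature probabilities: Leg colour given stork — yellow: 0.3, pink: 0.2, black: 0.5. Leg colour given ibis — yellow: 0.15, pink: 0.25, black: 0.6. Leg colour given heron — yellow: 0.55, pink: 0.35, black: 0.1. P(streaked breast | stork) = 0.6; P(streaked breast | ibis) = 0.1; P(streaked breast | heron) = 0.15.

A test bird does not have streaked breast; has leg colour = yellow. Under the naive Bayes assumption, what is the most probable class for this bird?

stork: 0.05 × 0.3 × (1−0.6) = 0.006
ibis: 0.25 × 0.15 × (1−0.1) = 0.03375
heron: 0.7 × 0.55 × (1−0.15) = 0.32725
Highest score → heron.

heron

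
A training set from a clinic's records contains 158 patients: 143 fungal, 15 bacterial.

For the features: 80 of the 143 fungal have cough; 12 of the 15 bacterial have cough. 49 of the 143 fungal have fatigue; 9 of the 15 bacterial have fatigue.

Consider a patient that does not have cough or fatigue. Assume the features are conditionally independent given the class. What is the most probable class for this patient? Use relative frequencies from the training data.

fungal: (143/158) × (63/143) × (94/143) ≈ 0.262105
bacterial: (15/158) × (3/15) × (6/15) ≈ 0.00759494
Highest score → fungal.

fungal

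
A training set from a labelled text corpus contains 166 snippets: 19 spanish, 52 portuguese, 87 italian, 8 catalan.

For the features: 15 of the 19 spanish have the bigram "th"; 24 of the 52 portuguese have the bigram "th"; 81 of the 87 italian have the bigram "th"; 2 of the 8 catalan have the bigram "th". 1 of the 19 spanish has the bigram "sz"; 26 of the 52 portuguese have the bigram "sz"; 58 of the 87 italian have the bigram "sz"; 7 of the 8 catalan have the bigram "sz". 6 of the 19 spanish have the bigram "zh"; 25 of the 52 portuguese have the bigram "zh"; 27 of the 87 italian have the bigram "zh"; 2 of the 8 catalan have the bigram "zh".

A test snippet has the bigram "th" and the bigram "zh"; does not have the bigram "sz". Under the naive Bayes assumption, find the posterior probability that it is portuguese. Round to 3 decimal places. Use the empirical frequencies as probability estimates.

spanish: (19/166) × (15/19) × (18/19) × (6/19) ≈ 0.0270333
portuguese: (52/166) × (24/52) × (26/52) × (25/52) ≈ 0.0347544
italian: (87/166) × (81/87) × (29/87) × (27/87) ≈ 0.0504778
catalan: (8/166) × (2/8) × (1/8) × (2/8) ≈ 0.000376506
P(portuguese | x) = 0.0347544 / 0.112642006 ≈ 0.309

0.309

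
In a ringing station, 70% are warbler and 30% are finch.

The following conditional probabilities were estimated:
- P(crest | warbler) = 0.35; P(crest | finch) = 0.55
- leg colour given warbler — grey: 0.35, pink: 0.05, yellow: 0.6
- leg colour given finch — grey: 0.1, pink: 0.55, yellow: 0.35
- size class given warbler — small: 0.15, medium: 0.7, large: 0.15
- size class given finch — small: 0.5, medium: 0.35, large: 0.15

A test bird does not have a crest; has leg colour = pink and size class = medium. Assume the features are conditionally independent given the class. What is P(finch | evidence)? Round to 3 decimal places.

0.620

warbler: 0.7 × (1−0.35) × 0.05 × 0.7 = 0.015925
finch: 0.3 × (1−0.55) × 0.55 × 0.35 = 0.0259875
P(finch | x) = 0.0259875 / 0.0419125 ≈ 0.620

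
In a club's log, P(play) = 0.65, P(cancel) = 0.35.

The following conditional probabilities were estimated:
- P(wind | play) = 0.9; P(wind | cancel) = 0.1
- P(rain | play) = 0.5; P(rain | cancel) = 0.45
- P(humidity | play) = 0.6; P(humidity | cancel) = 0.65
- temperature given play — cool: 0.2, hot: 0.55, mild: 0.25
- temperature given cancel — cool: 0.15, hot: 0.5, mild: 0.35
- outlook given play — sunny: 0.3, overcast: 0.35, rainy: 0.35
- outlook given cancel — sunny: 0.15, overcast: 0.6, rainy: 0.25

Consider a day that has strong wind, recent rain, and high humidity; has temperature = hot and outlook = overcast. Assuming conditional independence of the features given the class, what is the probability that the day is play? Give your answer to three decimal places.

0.917

play: 0.65 × 0.9 × 0.5 × 0.6 × 0.55 × 0.35 = 0.03378375
cancel: 0.35 × 0.1 × 0.45 × 0.65 × 0.5 × 0.6 = 0.00307125
P(play | x) = 0.03378375 / 0.036855 ≈ 0.917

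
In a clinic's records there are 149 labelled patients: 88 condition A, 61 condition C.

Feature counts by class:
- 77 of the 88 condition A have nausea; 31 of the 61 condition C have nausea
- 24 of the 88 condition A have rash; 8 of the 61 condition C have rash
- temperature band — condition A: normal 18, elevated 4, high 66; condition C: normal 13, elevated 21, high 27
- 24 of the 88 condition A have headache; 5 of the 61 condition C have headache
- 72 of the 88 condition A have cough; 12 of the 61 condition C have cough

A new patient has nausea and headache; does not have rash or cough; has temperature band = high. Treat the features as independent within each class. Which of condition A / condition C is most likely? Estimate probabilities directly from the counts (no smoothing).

condition A: (88/149) × (77/88) × (64/88) × (66/88) × (24/88) × (16/88) ≈ 0.0139775
condition C: (61/149) × (31/61) × (53/61) × (27/61) × (5/61) × (49/61) ≈ 0.00526819
Highest score → condition A.

condition A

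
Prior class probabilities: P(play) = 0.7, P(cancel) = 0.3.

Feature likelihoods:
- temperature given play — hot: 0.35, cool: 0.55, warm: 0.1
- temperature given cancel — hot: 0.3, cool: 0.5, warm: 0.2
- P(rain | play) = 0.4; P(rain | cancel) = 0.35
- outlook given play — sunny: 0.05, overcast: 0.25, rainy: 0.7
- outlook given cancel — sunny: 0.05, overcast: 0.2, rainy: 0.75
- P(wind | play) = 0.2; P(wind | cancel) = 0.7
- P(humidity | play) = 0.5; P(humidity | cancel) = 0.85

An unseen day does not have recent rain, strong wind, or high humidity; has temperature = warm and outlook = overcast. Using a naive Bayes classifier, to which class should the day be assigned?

play

play: 0.7 × 0.1 × (1−0.4) × 0.25 × (1−0.2) × (1−0.5) = 0.0042
cancel: 0.3 × 0.2 × (1−0.35) × 0.2 × (1−0.7) × (1−0.85) = 0.000351
Highest score → play.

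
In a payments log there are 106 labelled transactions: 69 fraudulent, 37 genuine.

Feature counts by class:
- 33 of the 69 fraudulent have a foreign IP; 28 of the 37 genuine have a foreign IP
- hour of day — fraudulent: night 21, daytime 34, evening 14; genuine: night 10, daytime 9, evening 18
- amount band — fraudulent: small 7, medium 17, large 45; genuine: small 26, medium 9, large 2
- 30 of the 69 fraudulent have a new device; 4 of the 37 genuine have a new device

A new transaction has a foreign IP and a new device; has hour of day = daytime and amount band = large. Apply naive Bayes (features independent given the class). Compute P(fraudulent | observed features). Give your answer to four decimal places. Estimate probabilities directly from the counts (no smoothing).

0.9914

fraudulent: (69/106) × (33/69) × (34/69) × (45/69) × (30/69) ≈ 0.0434984
genuine: (37/106) × (28/37) × (9/37) × (2/37) × (4/37) ≈ 0.000375474
P(fraudulent | x) = 0.0434984 / 0.043873874 ≈ 0.9914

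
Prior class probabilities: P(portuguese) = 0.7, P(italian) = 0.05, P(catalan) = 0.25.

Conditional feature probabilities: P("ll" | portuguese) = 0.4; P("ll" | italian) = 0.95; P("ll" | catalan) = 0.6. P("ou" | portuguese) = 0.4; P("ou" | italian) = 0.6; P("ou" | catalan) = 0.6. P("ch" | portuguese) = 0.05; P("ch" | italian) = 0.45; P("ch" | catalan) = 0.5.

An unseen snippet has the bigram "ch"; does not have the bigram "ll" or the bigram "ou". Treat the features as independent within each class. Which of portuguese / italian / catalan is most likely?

portuguese: 0.7 × (1−0.4) × (1−0.4) × 0.05 = 0.0126
italian: 0.05 × (1−0.95) × (1−0.6) × 0.45 = 0.00045
catalan: 0.25 × (1−0.6) × (1−0.6) × 0.5 = 0.02
Highest score → catalan.

catalan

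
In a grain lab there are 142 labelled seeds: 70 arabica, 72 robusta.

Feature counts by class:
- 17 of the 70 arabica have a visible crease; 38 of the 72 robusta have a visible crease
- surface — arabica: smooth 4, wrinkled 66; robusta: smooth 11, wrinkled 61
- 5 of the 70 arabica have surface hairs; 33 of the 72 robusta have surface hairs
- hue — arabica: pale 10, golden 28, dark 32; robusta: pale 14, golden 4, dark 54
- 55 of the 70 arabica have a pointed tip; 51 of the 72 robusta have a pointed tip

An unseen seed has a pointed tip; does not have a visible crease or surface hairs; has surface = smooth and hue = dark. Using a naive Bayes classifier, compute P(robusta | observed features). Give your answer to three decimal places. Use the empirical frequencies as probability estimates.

0.597

arabica: (70/142) × (53/70) × (4/70) × (65/70) × (32/70) × (55/70) ≈ 0.00711347
robusta: (72/142) × (34/72) × (11/72) × (39/72) × (54/72) × (51/72) ≈ 0.0105264
P(robusta | x) = 0.0105264 / 0.01763987 ≈ 0.597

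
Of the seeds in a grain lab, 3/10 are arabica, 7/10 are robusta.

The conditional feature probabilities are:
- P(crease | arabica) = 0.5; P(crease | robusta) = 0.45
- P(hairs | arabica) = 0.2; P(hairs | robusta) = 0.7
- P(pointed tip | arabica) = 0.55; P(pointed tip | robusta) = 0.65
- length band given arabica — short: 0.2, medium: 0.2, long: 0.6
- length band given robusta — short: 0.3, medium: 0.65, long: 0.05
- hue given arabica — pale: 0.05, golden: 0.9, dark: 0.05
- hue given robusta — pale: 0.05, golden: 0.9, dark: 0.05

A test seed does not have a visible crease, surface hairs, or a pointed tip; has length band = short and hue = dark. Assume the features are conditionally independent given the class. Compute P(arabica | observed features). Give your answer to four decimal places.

0.4711

arabica: 0.3 × (1−0.5) × (1−0.2) × (1−0.55) × 0.2 × 0.05 = 0.00054
robusta: 0.7 × (1−0.45) × (1−0.7) × (1−0.65) × 0.3 × 0.05 = 0.000606375
P(arabica | x) = 0.00054 / 0.001146375 ≈ 0.4711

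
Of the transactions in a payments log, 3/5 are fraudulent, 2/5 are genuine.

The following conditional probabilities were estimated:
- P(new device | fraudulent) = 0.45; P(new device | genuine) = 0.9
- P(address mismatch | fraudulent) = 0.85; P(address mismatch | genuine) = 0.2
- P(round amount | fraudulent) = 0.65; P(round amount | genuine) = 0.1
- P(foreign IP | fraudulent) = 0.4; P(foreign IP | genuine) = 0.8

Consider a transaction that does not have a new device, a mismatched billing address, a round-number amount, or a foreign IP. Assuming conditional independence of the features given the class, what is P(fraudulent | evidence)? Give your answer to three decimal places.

0.643

fraudulent: 0.6 × (1−0.45) × (1−0.85) × (1−0.65) × (1−0.4) = 0.010395
genuine: 0.4 × (1−0.9) × (1−0.2) × (1−0.1) × (1−0.8) = 0.00576
P(fraudulent | x) = 0.010395 / 0.016155 ≈ 0.643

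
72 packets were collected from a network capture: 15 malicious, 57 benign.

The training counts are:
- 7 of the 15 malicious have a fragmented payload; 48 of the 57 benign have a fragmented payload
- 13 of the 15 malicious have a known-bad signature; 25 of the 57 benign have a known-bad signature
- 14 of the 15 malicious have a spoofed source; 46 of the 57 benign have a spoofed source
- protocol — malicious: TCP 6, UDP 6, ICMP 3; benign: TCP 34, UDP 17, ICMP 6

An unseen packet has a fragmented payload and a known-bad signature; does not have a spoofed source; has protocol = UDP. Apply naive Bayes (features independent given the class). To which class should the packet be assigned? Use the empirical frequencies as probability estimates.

malicious: (15/72) × (7/15) × (13/15) × (1/15) × (6/15) ≈ 0.00224691
benign: (57/72) × (48/57) × (25/57) × (11/57) × (17/57) ≈ 0.0168293
Highest score → benign.

benign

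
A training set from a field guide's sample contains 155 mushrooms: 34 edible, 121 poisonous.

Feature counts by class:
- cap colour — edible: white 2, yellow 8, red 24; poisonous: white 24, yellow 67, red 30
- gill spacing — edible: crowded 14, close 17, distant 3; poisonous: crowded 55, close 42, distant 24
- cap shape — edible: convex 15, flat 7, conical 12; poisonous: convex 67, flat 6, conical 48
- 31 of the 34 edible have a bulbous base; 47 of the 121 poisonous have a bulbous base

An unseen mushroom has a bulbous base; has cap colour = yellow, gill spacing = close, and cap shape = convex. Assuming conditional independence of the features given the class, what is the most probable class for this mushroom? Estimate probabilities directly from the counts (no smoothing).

poisonous

edible: (34/155) × (8/34) × (17/34) × (15/34) × (31/34) ≈ 0.0103806
poisonous: (121/155) × (67/121) × (42/121) × (67/121) × (47/121) ≈ 0.0322707
Highest score → poisonous.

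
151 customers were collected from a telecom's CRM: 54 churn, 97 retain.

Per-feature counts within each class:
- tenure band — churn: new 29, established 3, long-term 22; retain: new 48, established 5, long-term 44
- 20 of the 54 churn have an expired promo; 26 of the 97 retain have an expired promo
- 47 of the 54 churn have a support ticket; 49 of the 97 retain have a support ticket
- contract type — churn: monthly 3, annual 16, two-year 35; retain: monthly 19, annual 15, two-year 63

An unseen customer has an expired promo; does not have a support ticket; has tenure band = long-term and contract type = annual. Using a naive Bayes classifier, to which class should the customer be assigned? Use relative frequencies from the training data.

churn: (54/151) × (22/54) × (20/54) × (7/54) × (16/54) ≈ 0.00207259
retain: (97/151) × (44/97) × (26/97) × (48/97) × (15/97) ≈ 0.00597677
Highest score → retain.

retain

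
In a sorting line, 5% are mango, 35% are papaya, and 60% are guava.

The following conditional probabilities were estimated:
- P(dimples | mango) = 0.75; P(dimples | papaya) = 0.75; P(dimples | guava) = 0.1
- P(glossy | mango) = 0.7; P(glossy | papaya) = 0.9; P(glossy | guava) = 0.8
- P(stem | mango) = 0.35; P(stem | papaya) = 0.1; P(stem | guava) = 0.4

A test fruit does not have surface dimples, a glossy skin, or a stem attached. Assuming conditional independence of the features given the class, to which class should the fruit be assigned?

mango: 0.05 × (1−0.75) × (1−0.7) × (1−0.35) = 0.0024375
papaya: 0.35 × (1−0.75) × (1−0.9) × (1−0.1) = 0.007875
guava: 0.6 × (1−0.1) × (1−0.8) × (1−0.4) = 0.0648
Highest score → guava.

guava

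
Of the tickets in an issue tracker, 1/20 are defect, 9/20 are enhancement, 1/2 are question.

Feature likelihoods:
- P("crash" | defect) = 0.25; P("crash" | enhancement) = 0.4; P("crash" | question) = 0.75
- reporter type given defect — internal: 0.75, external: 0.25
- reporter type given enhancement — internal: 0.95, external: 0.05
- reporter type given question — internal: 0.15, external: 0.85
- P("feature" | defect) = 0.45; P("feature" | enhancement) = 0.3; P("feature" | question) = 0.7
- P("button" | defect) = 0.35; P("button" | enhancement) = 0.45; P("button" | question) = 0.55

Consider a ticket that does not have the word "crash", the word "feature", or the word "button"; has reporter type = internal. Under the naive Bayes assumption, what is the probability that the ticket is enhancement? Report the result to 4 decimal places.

0.8870

defect: 0.05 × (1−0.25) × 0.75 × (1−0.45) × (1−0.35) = 0.0100546875
enhancement: 0.45 × (1−0.4) × 0.95 × (1−0.3) × (1−0.45) = 0.0987525
question: 0.5 × (1−0.75) × 0.15 × (1−0.7) × (1−0.55) = 0.00253125
P(enhancement | x) = 0.0987525 / 0.1113384375 ≈ 0.8870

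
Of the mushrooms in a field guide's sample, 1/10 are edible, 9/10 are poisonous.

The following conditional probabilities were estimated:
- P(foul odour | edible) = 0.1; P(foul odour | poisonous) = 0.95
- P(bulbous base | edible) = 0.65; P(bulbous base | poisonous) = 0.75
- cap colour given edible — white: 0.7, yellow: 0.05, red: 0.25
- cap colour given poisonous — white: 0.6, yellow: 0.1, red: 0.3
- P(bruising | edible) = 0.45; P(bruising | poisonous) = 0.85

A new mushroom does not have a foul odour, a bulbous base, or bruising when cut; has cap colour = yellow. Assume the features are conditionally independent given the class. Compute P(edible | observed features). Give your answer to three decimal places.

0.837

edible: 0.1 × (1−0.1) × (1−0.65) × 0.05 × (1−0.45) = 0.00086625
poisonous: 0.9 × (1−0.95) × (1−0.75) × 0.1 × (1−0.85) = 0.00016875
P(edible | x) = 0.00086625 / 0.001035 ≈ 0.837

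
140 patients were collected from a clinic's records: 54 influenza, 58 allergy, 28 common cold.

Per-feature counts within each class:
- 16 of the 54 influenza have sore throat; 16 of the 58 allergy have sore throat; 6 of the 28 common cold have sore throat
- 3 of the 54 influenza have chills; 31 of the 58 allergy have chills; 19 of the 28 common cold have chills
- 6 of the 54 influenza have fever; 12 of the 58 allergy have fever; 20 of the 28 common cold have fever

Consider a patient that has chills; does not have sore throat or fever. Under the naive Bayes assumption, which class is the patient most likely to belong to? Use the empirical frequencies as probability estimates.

allergy

influenza: (54/140) × (38/54) × (3/54) × (48/54) ≈ 0.0134039
allergy: (58/140) × (42/58) × (31/58) × (46/58) ≈ 0.12717
common cold: (28/140) × (22/28) × (19/28) × (8/28) ≈ 0.0304665
Highest score → allergy.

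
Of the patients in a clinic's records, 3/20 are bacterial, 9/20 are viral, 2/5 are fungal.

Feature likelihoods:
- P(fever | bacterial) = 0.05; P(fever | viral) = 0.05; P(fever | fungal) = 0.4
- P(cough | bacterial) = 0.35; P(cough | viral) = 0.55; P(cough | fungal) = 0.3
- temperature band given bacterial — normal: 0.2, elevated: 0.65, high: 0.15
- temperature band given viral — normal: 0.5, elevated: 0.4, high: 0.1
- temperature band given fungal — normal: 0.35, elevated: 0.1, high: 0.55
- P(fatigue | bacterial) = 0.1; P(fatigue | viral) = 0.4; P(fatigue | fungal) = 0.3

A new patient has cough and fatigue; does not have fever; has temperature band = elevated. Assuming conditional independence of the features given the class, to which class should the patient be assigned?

viral

bacterial: 0.15 × (1−0.05) × 0.35 × 0.65 × 0.1 = 0.003241875
viral: 0.45 × (1−0.05) × 0.55 × 0.4 × 0.4 = 0.03762
fungal: 0.4 × (1−0.4) × 0.3 × 0.1 × 0.3 = 0.00216
Highest score → viral.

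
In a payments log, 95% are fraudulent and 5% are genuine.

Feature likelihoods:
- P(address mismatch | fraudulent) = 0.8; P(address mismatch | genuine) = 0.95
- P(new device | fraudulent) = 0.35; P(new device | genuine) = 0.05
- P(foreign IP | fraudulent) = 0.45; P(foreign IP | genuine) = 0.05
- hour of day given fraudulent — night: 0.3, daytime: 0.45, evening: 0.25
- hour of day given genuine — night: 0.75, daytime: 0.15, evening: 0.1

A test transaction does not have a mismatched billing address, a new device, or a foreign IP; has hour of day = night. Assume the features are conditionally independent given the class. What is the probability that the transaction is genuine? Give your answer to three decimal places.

0.077

fraudulent: 0.95 × (1−0.8) × (1−0.35) × (1−0.45) × 0.3 = 0.0203775
genuine: 0.05 × (1−0.95) × (1−0.05) × (1−0.05) × 0.75 = 0.0016921875
P(genuine | x) = 0.0016921875 / 0.0220696875 ≈ 0.077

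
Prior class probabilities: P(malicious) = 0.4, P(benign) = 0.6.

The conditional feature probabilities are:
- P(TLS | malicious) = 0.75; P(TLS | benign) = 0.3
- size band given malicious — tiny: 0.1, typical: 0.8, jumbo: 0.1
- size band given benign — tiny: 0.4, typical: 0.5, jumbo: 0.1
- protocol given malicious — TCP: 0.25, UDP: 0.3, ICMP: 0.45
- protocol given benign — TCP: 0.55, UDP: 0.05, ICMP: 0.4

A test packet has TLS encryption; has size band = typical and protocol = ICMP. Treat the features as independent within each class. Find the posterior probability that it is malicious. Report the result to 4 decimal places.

0.7500

malicious: 0.4 × 0.75 × 0.8 × 0.45 = 0.108
benign: 0.6 × 0.3 × 0.5 × 0.4 = 0.036
P(malicious | x) = 0.108 / 0.144 ≈ 0.7500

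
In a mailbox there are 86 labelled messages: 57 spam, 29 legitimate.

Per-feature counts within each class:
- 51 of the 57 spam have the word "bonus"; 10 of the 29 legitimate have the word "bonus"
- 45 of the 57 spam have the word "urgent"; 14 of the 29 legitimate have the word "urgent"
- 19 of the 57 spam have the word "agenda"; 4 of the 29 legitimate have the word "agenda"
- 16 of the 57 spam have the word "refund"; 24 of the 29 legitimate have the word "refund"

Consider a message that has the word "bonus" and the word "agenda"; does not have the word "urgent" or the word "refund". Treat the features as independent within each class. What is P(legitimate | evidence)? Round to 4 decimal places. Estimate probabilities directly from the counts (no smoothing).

0.0456

spam: (57/86) × (51/57) × (12/57) × (19/57) × (41/57) ≈ 0.0299341
legitimate: (29/86) × (10/29) × (15/29) × (4/29) × (5/29) ≈ 0.00143031
P(legitimate | x) = 0.00143031 / 0.03136441 ≈ 0.0456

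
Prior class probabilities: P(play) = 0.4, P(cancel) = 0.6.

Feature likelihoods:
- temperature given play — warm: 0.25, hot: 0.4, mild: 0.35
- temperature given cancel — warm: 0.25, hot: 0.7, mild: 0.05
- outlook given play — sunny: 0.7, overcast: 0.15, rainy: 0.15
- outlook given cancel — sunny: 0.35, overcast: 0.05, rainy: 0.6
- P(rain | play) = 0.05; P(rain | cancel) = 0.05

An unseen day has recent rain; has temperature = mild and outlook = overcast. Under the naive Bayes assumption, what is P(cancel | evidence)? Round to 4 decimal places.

play: 0.4 × 0.35 × 0.15 × 0.05 = 0.00105
cancel: 0.6 × 0.05 × 0.05 × 0.05 = 0.000075
P(cancel | x) = 0.000075 / 0.001125 ≈ 0.0667

0.0667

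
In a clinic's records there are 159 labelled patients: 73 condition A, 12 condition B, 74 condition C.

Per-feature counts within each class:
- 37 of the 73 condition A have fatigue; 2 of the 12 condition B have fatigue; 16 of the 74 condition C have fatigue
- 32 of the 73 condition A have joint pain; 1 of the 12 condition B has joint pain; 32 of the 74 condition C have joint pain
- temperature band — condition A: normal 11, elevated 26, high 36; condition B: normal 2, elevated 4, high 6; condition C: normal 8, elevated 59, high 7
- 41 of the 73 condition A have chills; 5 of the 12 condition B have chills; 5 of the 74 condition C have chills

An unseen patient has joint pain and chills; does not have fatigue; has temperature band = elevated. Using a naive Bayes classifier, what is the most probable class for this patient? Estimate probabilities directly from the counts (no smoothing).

condition A

condition A: (73/159) × (36/73) × (32/73) × (26/73) × (41/73) ≈ 0.0198538
condition B: (12/159) × (10/12) × (1/12) × (4/12) × (5/12) ≈ 0.000727929
condition C: (74/159) × (58/74) × (32/74) × (59/74) × (5/74) ≈ 0.00849782
Highest score → condition A.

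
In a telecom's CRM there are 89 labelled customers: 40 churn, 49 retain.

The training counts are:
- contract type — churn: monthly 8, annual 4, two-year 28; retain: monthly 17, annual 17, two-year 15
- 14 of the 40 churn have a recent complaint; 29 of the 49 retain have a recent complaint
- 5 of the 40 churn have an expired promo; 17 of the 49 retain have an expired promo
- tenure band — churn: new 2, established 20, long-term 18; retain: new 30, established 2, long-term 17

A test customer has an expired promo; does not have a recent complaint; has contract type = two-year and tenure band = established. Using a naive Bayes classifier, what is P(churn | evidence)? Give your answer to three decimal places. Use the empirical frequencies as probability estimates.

0.929

churn: (40/89) × (28/40) × (26/40) × (5/40) × (20/40) ≈ 0.0127809
retain: (49/89) × (15/49) × (20/49) × (17/49) × (2/49) ≈ 0.000974141
P(churn | x) = 0.0127809 / 0.013755041 ≈ 0.929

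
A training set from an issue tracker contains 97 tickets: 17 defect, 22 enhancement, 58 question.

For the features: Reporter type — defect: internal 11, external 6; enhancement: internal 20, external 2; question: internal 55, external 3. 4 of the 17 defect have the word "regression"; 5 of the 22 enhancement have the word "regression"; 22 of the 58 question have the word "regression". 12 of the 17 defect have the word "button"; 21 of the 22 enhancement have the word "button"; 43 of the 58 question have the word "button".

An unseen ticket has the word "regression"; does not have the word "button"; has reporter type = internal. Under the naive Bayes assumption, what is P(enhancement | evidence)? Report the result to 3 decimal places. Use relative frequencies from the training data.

0.032

defect: (17/97) × (11/17) × (4/17) × (5/17) ≈ 0.00784789
enhancement: (22/97) × (20/22) × (5/22) × (1/22) ≈ 0.00213002
question: (58/97) × (55/58) × (22/58) × (15/58) ≈ 0.0556223
P(enhancement | x) = 0.00213002 / 0.06560021 ≈ 0.032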